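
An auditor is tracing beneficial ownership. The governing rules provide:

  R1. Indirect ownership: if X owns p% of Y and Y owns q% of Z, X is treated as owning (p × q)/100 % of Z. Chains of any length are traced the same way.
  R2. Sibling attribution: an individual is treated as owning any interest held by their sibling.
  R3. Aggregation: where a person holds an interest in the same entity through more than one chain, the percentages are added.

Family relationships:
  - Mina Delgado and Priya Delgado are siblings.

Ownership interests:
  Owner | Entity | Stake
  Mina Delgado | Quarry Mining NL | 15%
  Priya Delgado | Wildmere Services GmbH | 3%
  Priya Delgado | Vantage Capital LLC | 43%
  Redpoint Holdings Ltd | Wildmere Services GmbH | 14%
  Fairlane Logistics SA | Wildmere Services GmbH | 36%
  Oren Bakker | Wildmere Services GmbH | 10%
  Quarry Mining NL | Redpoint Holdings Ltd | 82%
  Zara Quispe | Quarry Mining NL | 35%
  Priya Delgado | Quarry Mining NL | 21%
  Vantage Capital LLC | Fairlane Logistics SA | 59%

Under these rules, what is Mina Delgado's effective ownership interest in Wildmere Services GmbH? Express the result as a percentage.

16.266%

By sibling attribution (R2), Mina Delgado is treated as also owning Priya Delgado's interest in Quarry Mining NL, giving 15% + 21% = 36%.
By sibling attribution (R2), Mina Delgado is treated as owning Priya Delgado's 43% interest in Vantage Capital LLC.
By sibling attribution (R2), Mina Delgado is treated as owning Priya Delgado's 3% interest in Wildmere Services GmbH.
Chain via Quarry Mining NL → Redpoint Holdings Ltd (R1): 36% × 82% × 14% = 4.1328% of Wildmere Services GmbH.
Chain via Vantage Capital LLC → Fairlane Logistics SA (R1): 43% × 59% × 36% = 9.1332% of Wildmere Services GmbH.
Direct interest in Wildmere Services GmbH: 3%.
Aggregating (R3): 4.1328% + 9.1332% + 3% = 16.266%.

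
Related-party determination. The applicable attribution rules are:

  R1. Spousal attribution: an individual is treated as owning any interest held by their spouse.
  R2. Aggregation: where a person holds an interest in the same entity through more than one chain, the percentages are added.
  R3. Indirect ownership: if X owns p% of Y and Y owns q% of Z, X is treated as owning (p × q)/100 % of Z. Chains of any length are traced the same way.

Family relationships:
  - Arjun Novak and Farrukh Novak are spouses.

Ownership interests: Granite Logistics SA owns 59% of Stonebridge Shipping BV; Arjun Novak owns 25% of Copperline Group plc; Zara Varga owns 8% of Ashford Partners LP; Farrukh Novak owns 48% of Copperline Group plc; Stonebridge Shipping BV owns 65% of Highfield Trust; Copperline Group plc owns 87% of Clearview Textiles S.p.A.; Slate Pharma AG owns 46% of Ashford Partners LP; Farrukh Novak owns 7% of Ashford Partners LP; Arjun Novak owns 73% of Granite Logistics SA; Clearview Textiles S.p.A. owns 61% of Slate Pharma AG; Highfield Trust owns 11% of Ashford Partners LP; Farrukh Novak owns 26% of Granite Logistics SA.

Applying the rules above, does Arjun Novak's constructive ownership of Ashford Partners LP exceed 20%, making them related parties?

By spousal attribution (R1), Arjun Novak is treated as also owning Farrukh Novak's interest in Copperline Group plc, giving 25% + 48% = 73%.
By spousal attribution (R1), Arjun Novak is treated as also owning Farrukh Novak's interest in Granite Logistics SA, giving 73% + 26% = 99%.
By spousal attribution (R1), Arjun Novak is treated as owning Farrukh Novak's 7% interest in Ashford Partners LP.
Chain via Copperline Group plc → Clearview Textiles S.p.A. → Slate Pharma AG (R3): 73% × 87% × 61% × 46% = 17.820906% of Ashford Partners LP.
Chain via Granite Logistics SA → Stonebridge Shipping BV → Highfield Trust (R3): 99% × 59% × 65% × 11% = 4.176315% of Ashford Partners LP.
Direct interest in Ashford Partners LP: 7%.
Aggregating (R2): 17.820906% + 4.176315% + 7% = 28.997221%.
28.997221% exceeds the 20% threshold, so Arjun is a related party to Ashford Partners LP.

Yes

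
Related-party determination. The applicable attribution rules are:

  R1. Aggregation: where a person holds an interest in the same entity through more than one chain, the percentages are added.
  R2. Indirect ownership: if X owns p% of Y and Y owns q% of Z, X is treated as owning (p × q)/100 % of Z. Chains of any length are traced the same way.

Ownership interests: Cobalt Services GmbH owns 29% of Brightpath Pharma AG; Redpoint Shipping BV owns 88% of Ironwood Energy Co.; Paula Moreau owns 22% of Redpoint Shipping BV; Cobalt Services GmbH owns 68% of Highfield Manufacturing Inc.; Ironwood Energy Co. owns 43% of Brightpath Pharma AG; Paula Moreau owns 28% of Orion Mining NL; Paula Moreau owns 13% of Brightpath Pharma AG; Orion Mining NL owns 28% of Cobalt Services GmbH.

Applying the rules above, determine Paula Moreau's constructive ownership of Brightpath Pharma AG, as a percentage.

23.5984%

Chain via Redpoint Shipping BV → Ironwood Energy Co. (R2): 22% × 88% × 43% = 8.3248% of Brightpath Pharma AG.
Chain via Orion Mining NL → Cobalt Services GmbH (R2): 28% × 28% × 29% = 2.2736% of Brightpath Pharma AG.
Direct interest in Brightpath Pharma AG: 13%.
Aggregating (R1): 8.3248% + 2.2736% + 13% = 23.5984%.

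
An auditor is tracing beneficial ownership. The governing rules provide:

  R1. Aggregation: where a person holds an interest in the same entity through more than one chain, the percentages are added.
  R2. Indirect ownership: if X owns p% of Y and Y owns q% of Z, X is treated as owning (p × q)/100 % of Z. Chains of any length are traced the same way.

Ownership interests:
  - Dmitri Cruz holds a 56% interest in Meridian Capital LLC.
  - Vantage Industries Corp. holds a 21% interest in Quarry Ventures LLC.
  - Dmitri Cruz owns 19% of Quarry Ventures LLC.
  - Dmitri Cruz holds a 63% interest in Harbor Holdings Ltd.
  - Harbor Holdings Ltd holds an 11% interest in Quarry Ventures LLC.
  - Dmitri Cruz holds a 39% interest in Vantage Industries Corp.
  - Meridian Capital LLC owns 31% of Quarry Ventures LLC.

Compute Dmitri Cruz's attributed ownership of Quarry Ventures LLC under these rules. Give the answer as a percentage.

Chain via Vantage Industries Corp. (R2): 39% × 21% = 8.19% of Quarry Ventures LLC.
Chain via Harbor Holdings Ltd (R2): 63% × 11% = 6.93% of Quarry Ventures LLC.
Chain via Meridian Capital LLC (R2): 56% × 31% = 17.36% of Quarry Ventures LLC.
Direct interest in Quarry Ventures LLC: 19%.
Aggregating (R1): 8.19% + 6.93% + 17.36% + 19% = 51.48%.

51.48%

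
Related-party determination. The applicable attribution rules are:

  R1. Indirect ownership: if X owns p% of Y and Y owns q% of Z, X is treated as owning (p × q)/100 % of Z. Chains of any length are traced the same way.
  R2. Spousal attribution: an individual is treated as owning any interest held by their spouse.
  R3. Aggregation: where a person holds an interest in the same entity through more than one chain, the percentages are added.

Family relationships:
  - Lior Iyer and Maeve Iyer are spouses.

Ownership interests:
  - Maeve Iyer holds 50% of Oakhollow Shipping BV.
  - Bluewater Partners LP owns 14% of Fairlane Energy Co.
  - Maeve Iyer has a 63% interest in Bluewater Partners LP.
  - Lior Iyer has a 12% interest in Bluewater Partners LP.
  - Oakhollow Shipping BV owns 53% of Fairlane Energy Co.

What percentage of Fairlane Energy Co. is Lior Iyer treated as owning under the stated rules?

37%

By spousal attribution (R2), Lior Iyer is treated as also owning Maeve Iyer's interest in Bluewater Partners LP, giving 12% + 63% = 75%.
By spousal attribution (R2), Lior Iyer is treated as owning Maeve Iyer's 50% interest in Oakhollow Shipping BV.
Chain via Bluewater Partners LP (R1): 75% × 14% = 10.5% of Fairlane Energy Co.
Chain via Oakhollow Shipping BV (R1): 50% × 53% = 26.5% of Fairlane Energy Co.
Aggregating (R3): 10.5% + 26.5% = 37%.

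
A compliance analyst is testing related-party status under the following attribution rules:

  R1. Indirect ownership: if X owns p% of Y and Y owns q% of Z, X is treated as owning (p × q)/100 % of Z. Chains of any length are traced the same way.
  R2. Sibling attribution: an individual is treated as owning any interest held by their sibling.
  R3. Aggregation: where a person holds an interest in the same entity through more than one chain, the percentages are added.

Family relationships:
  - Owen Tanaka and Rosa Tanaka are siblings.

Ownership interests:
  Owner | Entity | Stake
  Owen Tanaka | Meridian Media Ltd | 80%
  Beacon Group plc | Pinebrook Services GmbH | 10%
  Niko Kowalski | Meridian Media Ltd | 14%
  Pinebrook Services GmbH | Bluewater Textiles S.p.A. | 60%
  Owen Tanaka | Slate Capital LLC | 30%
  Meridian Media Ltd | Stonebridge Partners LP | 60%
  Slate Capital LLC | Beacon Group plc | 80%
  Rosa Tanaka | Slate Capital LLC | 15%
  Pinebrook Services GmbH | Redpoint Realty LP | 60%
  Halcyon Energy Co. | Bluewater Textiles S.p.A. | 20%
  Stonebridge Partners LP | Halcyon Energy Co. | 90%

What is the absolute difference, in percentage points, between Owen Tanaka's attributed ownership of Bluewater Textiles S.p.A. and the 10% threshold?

By sibling attribution (R2), Owen Tanaka is treated as also owning Rosa Tanaka's interest in Slate Capital LLC, giving 30% + 15% = 45%.
Chain via Slate Capital LLC → Beacon Group plc → Pinebrook Services GmbH (R1): 45% × 80% × 10% × 60% = 2.16% of Bluewater Textiles S.p.A.
Chain via Meridian Media Ltd → Stonebridge Partners LP → Halcyon Energy Co. (R1): 80% × 60% × 90% × 20% = 8.64% of Bluewater Textiles S.p.A.
Aggregating (R3): 2.16% + 8.64% = 10.8%.
10.8% exceeds the 10% threshold by 0.8 percentage points.

0.8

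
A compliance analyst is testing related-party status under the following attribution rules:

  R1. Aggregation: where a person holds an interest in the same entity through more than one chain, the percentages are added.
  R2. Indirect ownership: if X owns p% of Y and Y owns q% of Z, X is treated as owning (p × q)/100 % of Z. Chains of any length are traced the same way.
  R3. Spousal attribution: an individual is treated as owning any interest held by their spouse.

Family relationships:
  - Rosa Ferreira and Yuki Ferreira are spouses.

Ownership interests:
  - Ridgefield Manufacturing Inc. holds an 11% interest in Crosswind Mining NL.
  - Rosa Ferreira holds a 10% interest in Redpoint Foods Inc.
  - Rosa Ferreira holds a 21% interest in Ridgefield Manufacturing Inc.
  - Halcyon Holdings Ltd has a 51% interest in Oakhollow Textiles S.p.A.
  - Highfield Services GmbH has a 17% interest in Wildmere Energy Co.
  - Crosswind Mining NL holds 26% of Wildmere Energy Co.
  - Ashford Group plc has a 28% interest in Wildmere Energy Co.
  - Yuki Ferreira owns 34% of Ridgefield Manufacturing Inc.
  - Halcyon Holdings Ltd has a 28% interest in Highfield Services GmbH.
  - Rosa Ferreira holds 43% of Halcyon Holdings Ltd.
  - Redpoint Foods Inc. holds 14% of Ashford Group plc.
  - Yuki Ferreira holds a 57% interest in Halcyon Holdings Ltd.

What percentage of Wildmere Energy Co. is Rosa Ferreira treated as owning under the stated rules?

6.725%

By spousal attribution (R3), Rosa Ferreira is treated as also owning Yuki Ferreira's interest in Halcyon Holdings Ltd, giving 43% + 57% = 100%.
By spousal attribution (R3), Rosa Ferreira is treated as also owning Yuki Ferreira's interest in Ridgefield Manufacturing Inc, giving 21% + 34% = 55%.
Chain via Halcyon Holdings Ltd → Highfield Services GmbH (R2): 100% × 28% × 17% = 4.76% of Wildmere Energy Co.
Chain via Redpoint Foods Inc. → Ashford Group plc (R2): 10% × 14% × 28% = 0.392% of Wildmere Energy Co.
Chain via Ridgefield Manufacturing Inc. → Crosswind Mining NL (R2): 55% × 11% × 26% = 1.573% of Wildmere Energy Co.
Aggregating (R1): 4.76% + 0.392% + 1.573% = 6.725%.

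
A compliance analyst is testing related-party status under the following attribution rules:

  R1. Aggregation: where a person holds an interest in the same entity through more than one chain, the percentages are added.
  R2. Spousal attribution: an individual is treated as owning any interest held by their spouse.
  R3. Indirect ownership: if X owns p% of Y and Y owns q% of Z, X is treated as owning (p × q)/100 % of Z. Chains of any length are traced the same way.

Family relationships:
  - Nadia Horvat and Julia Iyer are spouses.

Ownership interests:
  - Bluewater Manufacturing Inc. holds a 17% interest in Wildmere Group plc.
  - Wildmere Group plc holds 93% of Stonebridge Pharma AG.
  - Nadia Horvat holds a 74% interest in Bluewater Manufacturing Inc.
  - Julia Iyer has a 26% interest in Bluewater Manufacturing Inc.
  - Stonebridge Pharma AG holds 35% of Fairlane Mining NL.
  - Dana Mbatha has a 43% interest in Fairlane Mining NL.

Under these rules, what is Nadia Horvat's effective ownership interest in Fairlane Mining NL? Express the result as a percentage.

5.5335%

By spousal attribution (R2), Nadia Horvat is treated as also owning Julia Iyer's interest in Bluewater Manufacturing Inc, giving 74% + 26% = 100%.
Chain via Bluewater Manufacturing Inc. → Wildmere Group plc → Stonebridge Pharma AG (R3): 100% × 17% × 93% × 35% = 5.5335% of Fairlane Mining NL.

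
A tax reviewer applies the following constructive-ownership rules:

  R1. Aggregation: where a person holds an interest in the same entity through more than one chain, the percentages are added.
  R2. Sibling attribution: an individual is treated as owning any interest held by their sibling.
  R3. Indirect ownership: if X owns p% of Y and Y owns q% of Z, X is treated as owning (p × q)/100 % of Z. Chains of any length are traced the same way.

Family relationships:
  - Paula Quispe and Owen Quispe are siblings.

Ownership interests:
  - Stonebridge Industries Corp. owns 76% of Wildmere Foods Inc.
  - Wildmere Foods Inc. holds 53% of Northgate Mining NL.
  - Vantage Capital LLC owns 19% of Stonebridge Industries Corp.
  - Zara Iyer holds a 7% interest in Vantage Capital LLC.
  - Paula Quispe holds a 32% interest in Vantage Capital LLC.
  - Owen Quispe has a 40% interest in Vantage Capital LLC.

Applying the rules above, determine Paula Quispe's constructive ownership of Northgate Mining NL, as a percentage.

5.510304%

By sibling attribution (R2), Paula Quispe is treated as also owning Owen Quispe's interest in Vantage Capital LLC, giving 32% + 40% = 72%.
Chain via Vantage Capital LLC → Stonebridge Industries Corp. → Wildmere Foods Inc. (R3): 72% × 19% × 76% × 53% = 5.510304% of Northgate Mining NL.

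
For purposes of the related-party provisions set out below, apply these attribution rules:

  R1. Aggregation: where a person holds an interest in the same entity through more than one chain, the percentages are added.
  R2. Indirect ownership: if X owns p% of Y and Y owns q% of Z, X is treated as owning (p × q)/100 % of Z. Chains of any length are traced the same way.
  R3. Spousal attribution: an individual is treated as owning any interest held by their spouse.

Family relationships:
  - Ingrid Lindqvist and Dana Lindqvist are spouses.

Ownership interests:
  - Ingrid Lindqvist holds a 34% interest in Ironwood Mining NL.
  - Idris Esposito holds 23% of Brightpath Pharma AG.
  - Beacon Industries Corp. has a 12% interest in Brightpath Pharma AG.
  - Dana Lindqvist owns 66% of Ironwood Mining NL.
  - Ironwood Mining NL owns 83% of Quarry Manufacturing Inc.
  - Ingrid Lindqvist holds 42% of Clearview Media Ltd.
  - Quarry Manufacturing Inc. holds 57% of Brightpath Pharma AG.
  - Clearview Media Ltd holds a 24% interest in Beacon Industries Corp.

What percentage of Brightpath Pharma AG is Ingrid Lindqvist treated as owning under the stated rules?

By spousal attribution (R3), Ingrid Lindqvist is treated as also owning Dana Lindqvist's interest in Ironwood Mining NL, giving 34% + 66% = 100%.
Chain via Ironwood Mining NL → Quarry Manufacturing Inc. (R2): 100% × 83% × 57% = 47.31% of Brightpath Pharma AG.
Chain via Clearview Media Ltd → Beacon Industries Corp. (R2): 42% × 24% × 12% = 1.2096% of Brightpath Pharma AG.
Aggregating (R1): 47.31% + 1.2096% = 48.5196%.

48.5196%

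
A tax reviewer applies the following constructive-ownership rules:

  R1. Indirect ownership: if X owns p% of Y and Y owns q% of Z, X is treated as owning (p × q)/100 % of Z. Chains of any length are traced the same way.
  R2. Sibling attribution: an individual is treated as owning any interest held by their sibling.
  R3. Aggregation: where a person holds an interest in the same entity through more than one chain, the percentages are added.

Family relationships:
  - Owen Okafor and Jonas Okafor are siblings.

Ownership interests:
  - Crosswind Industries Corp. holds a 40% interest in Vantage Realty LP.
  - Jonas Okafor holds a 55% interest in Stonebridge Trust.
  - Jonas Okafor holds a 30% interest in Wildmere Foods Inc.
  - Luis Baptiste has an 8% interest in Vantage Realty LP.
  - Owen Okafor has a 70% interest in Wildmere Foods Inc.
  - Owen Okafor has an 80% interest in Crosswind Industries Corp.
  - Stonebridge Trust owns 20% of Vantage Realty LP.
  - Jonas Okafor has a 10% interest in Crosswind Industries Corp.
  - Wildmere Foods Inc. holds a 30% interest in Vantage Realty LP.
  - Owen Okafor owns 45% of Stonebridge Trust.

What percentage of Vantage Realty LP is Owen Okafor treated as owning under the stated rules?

86%

By sibling attribution (R2), Owen Okafor is treated as also owning Jonas Okafor's interest in Crosswind Industries Corp, giving 80% + 10% = 90%.
By sibling attribution (R2), Owen Okafor is treated as also owning Jonas Okafor's interest in Wildmere Foods Inc, giving 70% + 30% = 100%.
By sibling attribution (R2), Owen Okafor is treated as also owning Jonas Okafor's interest in Stonebridge Trust, giving 45% + 55% = 100%.
Chain via Crosswind Industries Corp. (R1): 90% × 40% = 36% of Vantage Realty LP.
Chain via Wildmere Foods Inc. (R1): 100% × 30% = 30% of Vantage Realty LP.
Chain via Stonebridge Trust (R1): 100% × 20% = 20% of Vantage Realty LP.
Aggregating (R3): 36% + 30% + 20% = 86%.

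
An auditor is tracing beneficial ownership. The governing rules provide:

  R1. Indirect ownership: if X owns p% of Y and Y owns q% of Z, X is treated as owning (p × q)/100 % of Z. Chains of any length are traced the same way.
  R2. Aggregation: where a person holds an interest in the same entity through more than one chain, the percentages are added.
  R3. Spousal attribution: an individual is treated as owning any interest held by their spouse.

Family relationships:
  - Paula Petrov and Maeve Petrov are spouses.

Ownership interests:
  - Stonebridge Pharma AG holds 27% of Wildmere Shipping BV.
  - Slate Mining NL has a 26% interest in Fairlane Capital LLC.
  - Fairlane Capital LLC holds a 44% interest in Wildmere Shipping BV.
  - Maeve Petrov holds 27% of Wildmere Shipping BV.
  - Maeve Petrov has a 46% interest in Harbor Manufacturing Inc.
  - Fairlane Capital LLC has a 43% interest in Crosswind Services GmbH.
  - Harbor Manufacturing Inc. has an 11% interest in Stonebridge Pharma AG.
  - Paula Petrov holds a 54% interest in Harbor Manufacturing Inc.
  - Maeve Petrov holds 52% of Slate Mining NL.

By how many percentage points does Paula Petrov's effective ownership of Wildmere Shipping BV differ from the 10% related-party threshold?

25.9188

By spousal attribution (R3), Paula Petrov is treated as also owning Maeve Petrov's interest in Harbor Manufacturing Inc, giving 54% + 46% = 100%.
By spousal attribution (R3), Paula Petrov is treated as owning Maeve Petrov's 52% interest in Slate Mining NL.
By spousal attribution (R3), Paula Petrov is treated as owning Maeve Petrov's 27% interest in Wildmere Shipping BV.
Chain via Harbor Manufacturing Inc. → Stonebridge Pharma AG (R1): 100% × 11% × 27% = 2.97% of Wildmere Shipping BV.
Chain via Slate Mining NL → Fairlane Capital LLC (R1): 52% × 26% × 44% = 5.9488% of Wildmere Shipping BV.
Direct interest in Wildmere Shipping BV: 27%.
Aggregating (R2): 2.97% + 5.9488% + 27% = 35.9188%.
35.9188% exceeds the 10% threshold by 25.9188 percentage points.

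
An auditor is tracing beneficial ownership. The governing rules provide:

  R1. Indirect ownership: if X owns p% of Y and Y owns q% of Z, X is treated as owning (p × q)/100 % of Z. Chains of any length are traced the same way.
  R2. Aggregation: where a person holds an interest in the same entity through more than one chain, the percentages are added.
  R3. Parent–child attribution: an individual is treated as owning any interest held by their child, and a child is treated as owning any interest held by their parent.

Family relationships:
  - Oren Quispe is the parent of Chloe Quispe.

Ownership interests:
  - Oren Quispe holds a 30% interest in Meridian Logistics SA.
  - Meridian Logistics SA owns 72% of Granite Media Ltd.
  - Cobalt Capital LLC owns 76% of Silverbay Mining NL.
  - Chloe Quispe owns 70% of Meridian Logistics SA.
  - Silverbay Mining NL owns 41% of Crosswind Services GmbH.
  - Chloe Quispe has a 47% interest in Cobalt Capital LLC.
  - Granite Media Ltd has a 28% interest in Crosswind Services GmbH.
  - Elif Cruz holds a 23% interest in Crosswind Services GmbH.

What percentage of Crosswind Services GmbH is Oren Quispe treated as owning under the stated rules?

34.8052%

By parent–child attribution (R3), Oren Quispe is treated as also owning Chloe Quispe's interest in Meridian Logistics SA, giving 30% + 70% = 100%.
By parent–child attribution (R3), Oren Quispe is treated as owning Chloe Quispe's 47% interest in Cobalt Capital LLC.
Chain via Meridian Logistics SA → Granite Media Ltd (R1): 100% × 72% × 28% = 20.16% of Crosswind Services GmbH.
Chain via Cobalt Capital LLC → Silverbay Mining NL (R1): 47% × 76% × 41% = 14.6452% of Crosswind Services GmbH.
Aggregating (R2): 20.16% + 14.6452% = 34.8052%.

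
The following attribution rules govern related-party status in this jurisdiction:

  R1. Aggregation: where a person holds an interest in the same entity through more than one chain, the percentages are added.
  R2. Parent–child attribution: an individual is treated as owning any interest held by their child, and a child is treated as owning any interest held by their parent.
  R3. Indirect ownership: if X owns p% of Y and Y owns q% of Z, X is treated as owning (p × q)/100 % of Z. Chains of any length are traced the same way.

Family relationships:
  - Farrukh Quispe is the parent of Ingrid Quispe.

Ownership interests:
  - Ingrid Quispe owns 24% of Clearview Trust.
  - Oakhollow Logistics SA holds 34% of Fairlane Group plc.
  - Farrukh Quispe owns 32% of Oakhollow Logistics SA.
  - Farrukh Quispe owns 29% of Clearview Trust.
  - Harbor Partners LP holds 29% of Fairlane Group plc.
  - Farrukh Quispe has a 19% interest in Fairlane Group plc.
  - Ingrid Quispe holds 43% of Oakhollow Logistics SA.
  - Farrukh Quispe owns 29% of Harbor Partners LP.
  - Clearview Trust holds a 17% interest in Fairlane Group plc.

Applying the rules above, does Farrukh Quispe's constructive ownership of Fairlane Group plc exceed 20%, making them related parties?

By parent–child attribution (R2), Farrukh Quispe is treated as also owning Ingrid Quispe's interest in Clearview Trust, giving 29% + 24% = 53%.
By parent–child attribution (R2), Farrukh Quispe is treated as also owning Ingrid Quispe's interest in Oakhollow Logistics SA, giving 32% + 43% = 75%.
Chain via Harbor Partners LP (R3): 29% × 29% = 8.41% of Fairlane Group plc.
Chain via Clearview Trust (R3): 53% × 17% = 9.01% of Fairlane Group plc.
Chain via Oakhollow Logistics SA (R3): 75% × 34% = 25.5% of Fairlane Group plc.
Direct interest in Fairlane Group plc: 19%.
Aggregating (R1): 8.41% + 9.01% + 25.5% + 19% = 61.92%.
61.92% exceeds the 20% threshold, so Farrukh is a related party to Fairlane Group plc.

Yes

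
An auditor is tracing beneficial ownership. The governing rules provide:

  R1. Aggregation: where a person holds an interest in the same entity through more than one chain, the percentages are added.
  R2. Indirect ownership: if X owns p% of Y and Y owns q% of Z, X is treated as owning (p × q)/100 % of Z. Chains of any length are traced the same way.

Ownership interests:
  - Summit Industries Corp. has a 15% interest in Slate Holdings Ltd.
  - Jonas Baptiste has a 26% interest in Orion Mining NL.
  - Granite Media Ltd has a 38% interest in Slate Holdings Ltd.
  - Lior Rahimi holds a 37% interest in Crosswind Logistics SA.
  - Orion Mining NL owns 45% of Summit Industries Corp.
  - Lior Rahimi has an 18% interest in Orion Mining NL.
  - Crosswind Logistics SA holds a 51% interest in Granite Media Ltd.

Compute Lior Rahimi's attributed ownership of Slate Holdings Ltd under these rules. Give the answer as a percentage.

8.3856%

Chain via Crosswind Logistics SA → Granite Media Ltd (R2): 37% × 51% × 38% = 7.1706% of Slate Holdings Ltd.
Chain via Orion Mining NL → Summit Industries Corp. (R2): 18% × 45% × 15% = 1.215% of Slate Holdings Ltd.
Aggregating (R1): 7.1706% + 1.215% = 8.3856%.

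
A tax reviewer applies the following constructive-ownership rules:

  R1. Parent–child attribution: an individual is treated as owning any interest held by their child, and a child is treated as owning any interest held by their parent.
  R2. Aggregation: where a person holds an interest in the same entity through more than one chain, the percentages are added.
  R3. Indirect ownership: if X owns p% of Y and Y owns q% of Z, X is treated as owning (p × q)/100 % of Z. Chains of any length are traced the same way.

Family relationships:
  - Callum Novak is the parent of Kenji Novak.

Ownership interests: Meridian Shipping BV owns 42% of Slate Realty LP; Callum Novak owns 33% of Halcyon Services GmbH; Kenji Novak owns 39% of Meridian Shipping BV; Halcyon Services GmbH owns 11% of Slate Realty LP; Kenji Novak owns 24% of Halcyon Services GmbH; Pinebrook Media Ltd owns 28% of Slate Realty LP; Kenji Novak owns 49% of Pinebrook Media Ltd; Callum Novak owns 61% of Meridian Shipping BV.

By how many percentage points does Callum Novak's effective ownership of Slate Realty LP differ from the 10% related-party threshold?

51.99

By parent–child attribution (R1), Callum Novak is treated as also owning Kenji Novak's interest in Halcyon Services GmbH, giving 33% + 24% = 57%.
By parent–child attribution (R1), Callum Novak is treated as also owning Kenji Novak's interest in Meridian Shipping BV, giving 61% + 39% = 100%.
By parent–child attribution (R1), Callum Novak is treated as owning Kenji Novak's 49% interest in Pinebrook Media Ltd.
Chain via Halcyon Services GmbH (R3): 57% × 11% = 6.27% of Slate Realty LP.
Chain via Meridian Shipping BV (R3): 100% × 42% = 42% of Slate Realty LP.
Chain via Pinebrook Media Ltd (R3): 49% × 28% = 13.72% of Slate Realty LP.
Aggregating (R2): 6.27% + 42% + 13.72% = 61.99%.
61.99% exceeds the 10% threshold by 51.99 percentage points.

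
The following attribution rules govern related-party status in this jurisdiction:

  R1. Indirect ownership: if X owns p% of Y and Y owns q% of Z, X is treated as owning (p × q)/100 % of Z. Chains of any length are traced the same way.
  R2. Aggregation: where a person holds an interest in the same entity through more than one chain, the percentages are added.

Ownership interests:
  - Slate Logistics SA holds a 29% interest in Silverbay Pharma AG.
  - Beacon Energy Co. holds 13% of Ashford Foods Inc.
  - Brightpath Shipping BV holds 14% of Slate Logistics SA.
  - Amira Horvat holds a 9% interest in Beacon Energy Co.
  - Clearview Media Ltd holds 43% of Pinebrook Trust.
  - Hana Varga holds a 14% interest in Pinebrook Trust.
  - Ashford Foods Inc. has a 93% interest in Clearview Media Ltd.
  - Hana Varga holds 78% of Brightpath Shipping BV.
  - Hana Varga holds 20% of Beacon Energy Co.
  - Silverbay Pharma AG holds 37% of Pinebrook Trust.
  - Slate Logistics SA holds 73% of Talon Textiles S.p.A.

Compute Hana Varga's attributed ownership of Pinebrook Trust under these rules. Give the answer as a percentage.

Chain via Beacon Energy Co. → Ashford Foods Inc. → Clearview Media Ltd (R1): 20% × 13% × 93% × 43% = 1.03974% of Pinebrook Trust.
Chain via Brightpath Shipping BV → Slate Logistics SA → Silverbay Pharma AG (R1): 78% × 14% × 29% × 37% = 1.171716% of Pinebrook Trust.
Direct interest in Pinebrook Trust: 14%.
Aggregating (R2): 1.03974% + 1.171716% + 14% = 16.211456%.

16.211456%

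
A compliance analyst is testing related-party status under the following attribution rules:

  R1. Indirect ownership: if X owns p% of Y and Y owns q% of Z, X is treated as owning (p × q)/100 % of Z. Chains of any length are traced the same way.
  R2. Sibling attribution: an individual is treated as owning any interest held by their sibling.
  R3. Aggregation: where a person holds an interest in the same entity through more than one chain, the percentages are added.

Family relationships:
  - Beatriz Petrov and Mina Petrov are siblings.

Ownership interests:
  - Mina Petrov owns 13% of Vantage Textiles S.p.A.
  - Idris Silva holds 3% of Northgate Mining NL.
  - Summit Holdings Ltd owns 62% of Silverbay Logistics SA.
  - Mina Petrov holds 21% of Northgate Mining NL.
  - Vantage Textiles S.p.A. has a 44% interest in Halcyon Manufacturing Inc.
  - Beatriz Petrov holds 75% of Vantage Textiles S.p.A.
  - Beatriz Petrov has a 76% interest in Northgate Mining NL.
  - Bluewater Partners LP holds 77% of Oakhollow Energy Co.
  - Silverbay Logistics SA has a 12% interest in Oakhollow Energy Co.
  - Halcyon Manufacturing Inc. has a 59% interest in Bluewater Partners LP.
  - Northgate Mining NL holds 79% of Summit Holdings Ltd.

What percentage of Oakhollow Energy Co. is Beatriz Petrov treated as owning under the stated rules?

By sibling attribution (R2), Beatriz Petrov is treated as also owning Mina Petrov's interest in Northgate Mining NL, giving 76% + 21% = 97%.
By sibling attribution (R2), Beatriz Petrov is treated as also owning Mina Petrov's interest in Vantage Textiles S.p.A, giving 75% + 13% = 88%.
Chain via Northgate Mining NL → Summit Holdings Ltd → Silverbay Logistics SA (R1): 97% × 79% × 62% × 12% = 5.701272% of Oakhollow Energy Co.
Chain via Vantage Textiles S.p.A. → Halcyon Manufacturing Inc. → Bluewater Partners LP (R1): 88% × 44% × 59% × 77% = 17.590496% of Oakhollow Energy Co.
Aggregating (R3): 5.701272% + 17.590496% = 23.291768%.

23.291768%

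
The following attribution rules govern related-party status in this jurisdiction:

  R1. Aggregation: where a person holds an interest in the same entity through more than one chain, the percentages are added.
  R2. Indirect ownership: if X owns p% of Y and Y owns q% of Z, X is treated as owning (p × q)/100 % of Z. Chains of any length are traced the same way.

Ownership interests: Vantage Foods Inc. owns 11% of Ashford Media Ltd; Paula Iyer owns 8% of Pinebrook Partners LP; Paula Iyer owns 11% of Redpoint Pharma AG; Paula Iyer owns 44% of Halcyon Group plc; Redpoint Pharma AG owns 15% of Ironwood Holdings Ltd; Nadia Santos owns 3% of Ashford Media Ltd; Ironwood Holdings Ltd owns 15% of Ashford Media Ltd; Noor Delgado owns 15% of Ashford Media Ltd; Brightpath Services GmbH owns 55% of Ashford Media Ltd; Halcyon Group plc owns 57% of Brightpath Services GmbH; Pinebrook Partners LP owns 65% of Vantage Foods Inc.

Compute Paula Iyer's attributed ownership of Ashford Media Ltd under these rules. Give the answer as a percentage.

14.6135%

Chain via Pinebrook Partners LP → Vantage Foods Inc. (R2): 8% × 65% × 11% = 0.572% of Ashford Media Ltd.
Chain via Redpoint Pharma AG → Ironwood Holdings Ltd (R2): 11% × 15% × 15% = 0.2475% of Ashford Media Ltd.
Chain via Halcyon Group plc → Brightpath Services GmbH (R2): 44% × 57% × 55% = 13.794% of Ashford Media Ltd.
Aggregating (R1): 0.572% + 0.2475% + 13.794% = 14.6135%.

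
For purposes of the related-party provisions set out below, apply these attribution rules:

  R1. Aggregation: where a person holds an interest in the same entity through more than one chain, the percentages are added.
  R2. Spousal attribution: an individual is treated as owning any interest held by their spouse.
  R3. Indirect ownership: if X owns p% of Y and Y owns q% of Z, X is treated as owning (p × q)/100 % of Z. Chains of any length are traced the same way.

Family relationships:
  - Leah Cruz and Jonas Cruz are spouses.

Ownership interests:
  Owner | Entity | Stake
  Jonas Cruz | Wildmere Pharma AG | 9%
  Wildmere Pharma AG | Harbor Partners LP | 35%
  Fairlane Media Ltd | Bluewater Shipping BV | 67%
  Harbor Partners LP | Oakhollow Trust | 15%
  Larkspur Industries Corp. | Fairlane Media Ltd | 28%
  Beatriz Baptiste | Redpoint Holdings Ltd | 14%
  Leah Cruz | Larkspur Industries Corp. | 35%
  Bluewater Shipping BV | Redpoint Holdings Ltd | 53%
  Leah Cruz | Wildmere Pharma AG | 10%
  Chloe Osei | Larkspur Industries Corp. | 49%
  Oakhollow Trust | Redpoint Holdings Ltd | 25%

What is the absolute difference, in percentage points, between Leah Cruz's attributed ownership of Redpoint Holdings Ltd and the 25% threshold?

By spousal attribution (R2), Leah Cruz is treated as also owning Jonas Cruz's interest in Wildmere Pharma AG, giving 10% + 9% = 19%.
Chain via Wildmere Pharma AG → Harbor Partners LP → Oakhollow Trust (R3): 19% × 35% × 15% × 25% = 0.249375% of Redpoint Holdings Ltd.
Chain via Larkspur Industries Corp. → Fairlane Media Ltd → Bluewater Shipping BV (R3): 35% × 28% × 67% × 53% = 3.47998% of Redpoint Holdings Ltd.
Aggregating (R1): 0.249375% + 3.47998% = 3.729355%.
3.729355% falls short of the 25% threshold by 21.270645 percentage points.

21.270645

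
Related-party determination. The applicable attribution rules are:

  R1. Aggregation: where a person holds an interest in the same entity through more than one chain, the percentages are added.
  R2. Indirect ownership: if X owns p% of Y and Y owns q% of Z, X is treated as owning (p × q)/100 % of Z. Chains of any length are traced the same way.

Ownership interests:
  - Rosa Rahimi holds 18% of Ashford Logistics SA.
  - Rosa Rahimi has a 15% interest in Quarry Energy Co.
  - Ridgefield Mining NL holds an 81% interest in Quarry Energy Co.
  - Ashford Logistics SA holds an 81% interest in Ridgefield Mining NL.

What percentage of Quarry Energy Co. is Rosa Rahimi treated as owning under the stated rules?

26.8098%

Chain via Ashford Logistics SA → Ridgefield Mining NL (R2): 18% × 81% × 81% = 11.8098% of Quarry Energy Co.
Direct interest in Quarry Energy Co: 15%.
Aggregating (R1): 11.8098% + 15% = 26.8098%.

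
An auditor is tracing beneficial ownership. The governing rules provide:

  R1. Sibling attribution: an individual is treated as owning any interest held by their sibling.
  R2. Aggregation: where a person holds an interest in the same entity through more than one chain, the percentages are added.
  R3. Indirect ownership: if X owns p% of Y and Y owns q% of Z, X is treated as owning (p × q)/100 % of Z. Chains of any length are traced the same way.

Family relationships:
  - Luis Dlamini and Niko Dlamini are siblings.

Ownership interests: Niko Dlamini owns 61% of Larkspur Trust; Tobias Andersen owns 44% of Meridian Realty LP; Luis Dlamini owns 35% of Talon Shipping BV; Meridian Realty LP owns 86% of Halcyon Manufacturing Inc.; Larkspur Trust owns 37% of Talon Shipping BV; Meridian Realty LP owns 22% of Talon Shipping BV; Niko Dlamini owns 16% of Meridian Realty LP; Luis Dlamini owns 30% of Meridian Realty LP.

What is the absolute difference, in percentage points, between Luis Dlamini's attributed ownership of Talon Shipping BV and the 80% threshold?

By sibling attribution (R1), Luis Dlamini is treated as also owning Niko Dlamini's interest in Meridian Realty LP, giving 30% + 16% = 46%.
By sibling attribution (R1), Luis Dlamini is treated as owning Niko Dlamini's 61% interest in Larkspur Trust.
Chain via Meridian Realty LP (R3): 46% × 22% = 10.12% of Talon Shipping BV.
Direct interest in Talon Shipping BV: 35%.
Chain via Larkspur Trust (R3): 61% × 37% = 22.57% of Talon Shipping BV.
Aggregating (R2): 10.12% + 35% + 22.57% = 67.69%.
67.69% falls short of the 80% threshold by 12.31 percentage points.

12.31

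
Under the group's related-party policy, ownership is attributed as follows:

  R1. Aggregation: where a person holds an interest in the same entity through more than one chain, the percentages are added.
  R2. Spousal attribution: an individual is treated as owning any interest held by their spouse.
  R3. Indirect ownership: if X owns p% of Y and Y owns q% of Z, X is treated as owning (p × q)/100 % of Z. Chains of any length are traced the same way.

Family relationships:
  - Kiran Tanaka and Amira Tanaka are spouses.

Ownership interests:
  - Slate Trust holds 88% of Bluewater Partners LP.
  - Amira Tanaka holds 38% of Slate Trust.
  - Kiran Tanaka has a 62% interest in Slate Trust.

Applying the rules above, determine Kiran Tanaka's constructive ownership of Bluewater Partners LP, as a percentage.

By spousal attribution (R2), Kiran Tanaka is treated as also owning Amira Tanaka's interest in Slate Trust, giving 62% + 38% = 100%.
Chain via Slate Trust (R3): 100% × 88% = 88% of Bluewater Partners LP.

88%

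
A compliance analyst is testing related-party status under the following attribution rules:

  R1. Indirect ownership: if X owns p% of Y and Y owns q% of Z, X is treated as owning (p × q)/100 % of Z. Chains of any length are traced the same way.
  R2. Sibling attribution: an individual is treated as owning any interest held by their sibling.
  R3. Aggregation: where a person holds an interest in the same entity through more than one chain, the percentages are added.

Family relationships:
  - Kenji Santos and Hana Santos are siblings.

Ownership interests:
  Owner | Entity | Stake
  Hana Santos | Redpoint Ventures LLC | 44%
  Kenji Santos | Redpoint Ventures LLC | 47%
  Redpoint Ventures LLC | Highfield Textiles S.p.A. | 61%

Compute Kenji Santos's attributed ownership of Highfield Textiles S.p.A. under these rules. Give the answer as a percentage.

55.51%

By sibling attribution (R2), Kenji Santos is treated as also owning Hana Santos's interest in Redpoint Ventures LLC, giving 47% + 44% = 91%.
Chain via Redpoint Ventures LLC (R1): 91% × 61% = 55.51% of Highfield Textiles S.p.A.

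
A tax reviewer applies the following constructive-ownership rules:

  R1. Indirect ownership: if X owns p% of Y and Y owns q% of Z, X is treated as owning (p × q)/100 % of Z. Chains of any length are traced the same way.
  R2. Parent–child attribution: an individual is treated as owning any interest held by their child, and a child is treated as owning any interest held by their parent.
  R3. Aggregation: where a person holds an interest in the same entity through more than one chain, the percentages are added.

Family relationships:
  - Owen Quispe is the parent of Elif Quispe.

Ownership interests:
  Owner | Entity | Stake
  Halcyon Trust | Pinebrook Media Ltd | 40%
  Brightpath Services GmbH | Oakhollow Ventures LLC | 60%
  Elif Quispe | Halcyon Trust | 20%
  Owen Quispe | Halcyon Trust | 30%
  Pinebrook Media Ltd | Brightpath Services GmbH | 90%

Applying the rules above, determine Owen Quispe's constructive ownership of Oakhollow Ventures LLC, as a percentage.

10.8%

By parent–child attribution (R2), Owen Quispe is treated as also owning Elif Quispe's interest in Halcyon Trust, giving 30% + 20% = 50%.
Chain via Halcyon Trust → Pinebrook Media Ltd → Brightpath Services GmbH (R1): 50% × 40% × 90% × 60% = 10.8% of Oakhollow Ventures LLC.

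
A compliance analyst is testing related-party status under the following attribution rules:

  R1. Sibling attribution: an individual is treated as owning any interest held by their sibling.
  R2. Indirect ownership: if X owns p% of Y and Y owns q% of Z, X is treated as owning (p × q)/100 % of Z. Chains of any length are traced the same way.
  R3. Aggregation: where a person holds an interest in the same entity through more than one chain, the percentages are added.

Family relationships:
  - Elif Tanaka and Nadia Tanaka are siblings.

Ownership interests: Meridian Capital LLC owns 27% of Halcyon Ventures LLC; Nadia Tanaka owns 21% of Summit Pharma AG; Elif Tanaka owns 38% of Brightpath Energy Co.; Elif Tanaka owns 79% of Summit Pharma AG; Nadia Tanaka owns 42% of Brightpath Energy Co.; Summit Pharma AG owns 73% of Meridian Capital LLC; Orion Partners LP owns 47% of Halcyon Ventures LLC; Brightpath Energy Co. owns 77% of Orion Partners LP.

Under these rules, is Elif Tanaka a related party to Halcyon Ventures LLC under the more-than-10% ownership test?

By sibling attribution (R1), Elif Tanaka is treated as also owning Nadia Tanaka's interest in Summit Pharma AG, giving 79% + 21% = 100%.
By sibling attribution (R1), Elif Tanaka is treated as also owning Nadia Tanaka's interest in Brightpath Energy Co, giving 38% + 42% = 80%.
Chain via Summit Pharma AG → Meridian Capital LLC (R2): 100% × 73% × 27% = 19.71% of Halcyon Ventures LLC.
Chain via Brightpath Energy Co. → Orion Partners LP (R2): 80% × 77% × 47% = 28.952% of Halcyon Ventures LLC.
Aggregating (R3): 19.71% + 28.952% = 48.662%.
48.662% exceeds the 10% threshold, so Elif is a related party to Halcyon Ventures LLC.

Yes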